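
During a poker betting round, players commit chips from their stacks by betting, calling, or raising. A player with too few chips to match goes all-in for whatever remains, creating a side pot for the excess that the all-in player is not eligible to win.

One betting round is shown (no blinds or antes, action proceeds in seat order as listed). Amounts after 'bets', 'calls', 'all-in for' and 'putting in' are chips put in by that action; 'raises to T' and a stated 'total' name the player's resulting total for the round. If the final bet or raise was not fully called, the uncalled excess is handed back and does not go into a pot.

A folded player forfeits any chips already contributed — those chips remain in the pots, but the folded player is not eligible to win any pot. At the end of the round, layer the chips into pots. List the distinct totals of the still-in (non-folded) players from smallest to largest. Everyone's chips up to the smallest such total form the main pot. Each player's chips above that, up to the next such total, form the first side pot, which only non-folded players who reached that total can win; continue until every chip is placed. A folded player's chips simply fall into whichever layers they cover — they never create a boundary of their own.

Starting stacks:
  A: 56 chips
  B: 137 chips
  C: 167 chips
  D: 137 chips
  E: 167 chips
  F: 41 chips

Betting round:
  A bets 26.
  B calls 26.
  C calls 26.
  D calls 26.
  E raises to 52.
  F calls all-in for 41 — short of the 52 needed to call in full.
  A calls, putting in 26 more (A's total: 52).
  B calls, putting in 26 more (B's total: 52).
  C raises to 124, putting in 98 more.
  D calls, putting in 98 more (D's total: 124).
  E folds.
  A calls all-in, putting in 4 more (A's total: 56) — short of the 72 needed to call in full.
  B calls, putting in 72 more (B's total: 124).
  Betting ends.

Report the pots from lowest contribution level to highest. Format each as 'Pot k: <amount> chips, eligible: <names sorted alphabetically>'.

Contributions: A=56, B=124, C=124, D=124, E=52, F=41
Folded: E
Pot levels (distinct totals of non-folded players): 41, 56, 124
Layer 1-41: 41 each from A, B, C, D, E, F = 41*6 = 246 chips; eligible A, B, C, D, F
Layer 42-56: A 15 + B 15 + C 15 + D 15 + E 11 = 71 chips; eligible A, B, C, D
Layer 57-124: 68 each from B, C, D = 68*3 = 204 chips; eligible B, C, D

Pot 1: 246 chips, eligible: A, B, C, D, F
Pot 2: 71 chips, eligible: A, B, C, D
Pot 3: 204 chips, eligible: B, C, D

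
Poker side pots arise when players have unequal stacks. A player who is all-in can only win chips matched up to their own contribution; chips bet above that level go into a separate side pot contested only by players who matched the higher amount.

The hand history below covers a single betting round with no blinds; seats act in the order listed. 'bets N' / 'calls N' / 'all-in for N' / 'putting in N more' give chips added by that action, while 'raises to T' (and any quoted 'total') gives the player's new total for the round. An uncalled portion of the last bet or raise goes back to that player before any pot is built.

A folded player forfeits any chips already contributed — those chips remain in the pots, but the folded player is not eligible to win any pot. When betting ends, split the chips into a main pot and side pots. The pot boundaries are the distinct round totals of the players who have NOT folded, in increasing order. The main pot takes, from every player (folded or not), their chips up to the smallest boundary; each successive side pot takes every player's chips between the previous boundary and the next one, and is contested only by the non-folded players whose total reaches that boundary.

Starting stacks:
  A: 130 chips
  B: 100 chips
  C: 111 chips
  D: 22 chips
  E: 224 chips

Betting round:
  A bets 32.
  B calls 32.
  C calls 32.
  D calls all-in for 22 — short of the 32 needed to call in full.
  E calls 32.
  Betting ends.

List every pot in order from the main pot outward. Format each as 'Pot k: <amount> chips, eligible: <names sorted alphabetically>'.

Contributions: A=32, B=32, C=32, D=22, E=32
Pot levels (distinct totals of non-folded players): 22, 32
Layer 1-22: 22 each from A, B, C, D, E = 22*5 = 110 chips; eligible A, B, C, D, E
Layer 23-32: 10 each from A, B, C, E = 10*4 = 40 chips; eligible A, B, C, E

Pot 1: 110 chips, eligible: A, B, C, D, E
Pot 2: 40 chips, eligible: A, B, C, E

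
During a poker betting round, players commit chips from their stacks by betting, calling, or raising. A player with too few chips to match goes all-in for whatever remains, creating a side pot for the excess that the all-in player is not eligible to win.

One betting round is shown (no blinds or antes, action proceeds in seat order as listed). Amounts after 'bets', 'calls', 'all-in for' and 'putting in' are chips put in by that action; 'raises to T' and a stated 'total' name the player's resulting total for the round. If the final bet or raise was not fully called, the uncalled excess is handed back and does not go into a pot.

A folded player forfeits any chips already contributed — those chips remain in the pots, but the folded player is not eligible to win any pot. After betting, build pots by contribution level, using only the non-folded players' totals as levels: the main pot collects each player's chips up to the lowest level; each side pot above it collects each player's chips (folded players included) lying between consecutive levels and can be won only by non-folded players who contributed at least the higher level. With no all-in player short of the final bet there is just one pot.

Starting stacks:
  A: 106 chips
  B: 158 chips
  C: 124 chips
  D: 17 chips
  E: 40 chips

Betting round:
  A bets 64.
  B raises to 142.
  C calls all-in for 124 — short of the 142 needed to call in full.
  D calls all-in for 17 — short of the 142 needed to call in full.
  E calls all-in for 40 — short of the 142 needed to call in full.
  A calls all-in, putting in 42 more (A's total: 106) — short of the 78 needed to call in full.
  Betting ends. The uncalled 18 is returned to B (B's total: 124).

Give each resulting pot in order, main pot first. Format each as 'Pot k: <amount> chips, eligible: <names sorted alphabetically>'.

Pot 1: 85 chips, eligible: A, B, C, D, E
Pot 2: 92 chips, eligible: A, B, C, E
Pot 3: 198 chips, eligible: A, B, C
Pot 4: 36 chips, eligible: B, C

Derivation:
Contributions (after 18 returned to B): A=106, B=124, C=124, D=17, E=40
Pot levels (distinct totals of non-folded players): 17, 40, 106, 124
Layer 1-17: 17 each from A, B, C, D, E = 17*5 = 85 chips; eligible A, B, C, D, E
Layer 18-40: 23 each from A, B, C, E = 23*4 = 92 chips; eligible A, B, C, E
Layer 41-106: 66 each from A, B, C = 66*3 = 198 chips; eligible A, B, C
Layer 107-124: 18 each from B, C = 18*2 = 36 chips; eligible B, C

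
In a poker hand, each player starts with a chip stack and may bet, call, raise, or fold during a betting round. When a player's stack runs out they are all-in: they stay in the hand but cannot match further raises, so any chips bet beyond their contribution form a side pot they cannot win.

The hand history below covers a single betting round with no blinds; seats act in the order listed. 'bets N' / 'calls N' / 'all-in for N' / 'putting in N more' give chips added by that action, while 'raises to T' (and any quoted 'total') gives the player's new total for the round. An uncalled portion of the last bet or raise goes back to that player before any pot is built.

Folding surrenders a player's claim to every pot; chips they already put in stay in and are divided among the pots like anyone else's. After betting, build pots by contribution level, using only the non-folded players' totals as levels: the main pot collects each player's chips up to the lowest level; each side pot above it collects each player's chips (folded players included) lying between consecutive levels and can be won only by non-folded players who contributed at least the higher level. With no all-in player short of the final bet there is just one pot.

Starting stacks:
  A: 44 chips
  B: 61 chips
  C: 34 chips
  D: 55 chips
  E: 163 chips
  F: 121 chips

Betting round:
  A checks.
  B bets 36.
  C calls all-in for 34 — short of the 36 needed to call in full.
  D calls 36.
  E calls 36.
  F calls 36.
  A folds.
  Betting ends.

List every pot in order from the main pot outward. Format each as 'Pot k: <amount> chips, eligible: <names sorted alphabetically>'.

Pot 1: 170 chips, eligible: B, C, D, E, F
Pot 2: 8 chips, eligible: B, D, E, F

Derivation:
Contributions: B=36, C=34, D=36, E=36, F=36
Folded: A
Pot levels (distinct totals of non-folded players): 34, 36
Layer 1-34: 34 each from B, C, D, E, F = 34*5 = 170 chips; eligible B, C, D, E, F
Layer 35-36: 2 each from B, D, E, F = 2*4 = 8 chips; eligible B, D, E, F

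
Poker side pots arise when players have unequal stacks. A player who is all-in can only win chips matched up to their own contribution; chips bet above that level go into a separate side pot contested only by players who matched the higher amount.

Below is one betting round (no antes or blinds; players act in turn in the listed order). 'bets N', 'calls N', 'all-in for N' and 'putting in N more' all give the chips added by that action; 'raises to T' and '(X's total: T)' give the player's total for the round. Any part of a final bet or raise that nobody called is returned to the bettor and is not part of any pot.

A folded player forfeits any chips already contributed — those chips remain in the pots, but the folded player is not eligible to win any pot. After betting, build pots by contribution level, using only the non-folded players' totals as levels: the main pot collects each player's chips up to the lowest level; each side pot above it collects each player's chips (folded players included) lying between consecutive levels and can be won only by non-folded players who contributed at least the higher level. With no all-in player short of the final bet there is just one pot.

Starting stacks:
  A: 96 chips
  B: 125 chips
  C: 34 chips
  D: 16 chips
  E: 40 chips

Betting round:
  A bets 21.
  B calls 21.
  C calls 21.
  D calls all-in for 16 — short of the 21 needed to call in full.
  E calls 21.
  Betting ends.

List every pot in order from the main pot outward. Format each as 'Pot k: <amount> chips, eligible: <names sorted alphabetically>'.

Contributions: A=21, B=21, C=21, D=16, E=21
Pot levels (distinct totals of non-folded players): 16, 21
Layer 1-16: 16 each from A, B, C, D, E = 16*5 = 80 chips; eligible A, B, C, D, E
Layer 17-21: 5 each from A, B, C, E = 5*4 = 20 chips; eligible A, B, C, E

Pot 1: 80 chips, eligible: A, B, C, D, E
Pot 2: 20 chips, eligible: A, B, C, E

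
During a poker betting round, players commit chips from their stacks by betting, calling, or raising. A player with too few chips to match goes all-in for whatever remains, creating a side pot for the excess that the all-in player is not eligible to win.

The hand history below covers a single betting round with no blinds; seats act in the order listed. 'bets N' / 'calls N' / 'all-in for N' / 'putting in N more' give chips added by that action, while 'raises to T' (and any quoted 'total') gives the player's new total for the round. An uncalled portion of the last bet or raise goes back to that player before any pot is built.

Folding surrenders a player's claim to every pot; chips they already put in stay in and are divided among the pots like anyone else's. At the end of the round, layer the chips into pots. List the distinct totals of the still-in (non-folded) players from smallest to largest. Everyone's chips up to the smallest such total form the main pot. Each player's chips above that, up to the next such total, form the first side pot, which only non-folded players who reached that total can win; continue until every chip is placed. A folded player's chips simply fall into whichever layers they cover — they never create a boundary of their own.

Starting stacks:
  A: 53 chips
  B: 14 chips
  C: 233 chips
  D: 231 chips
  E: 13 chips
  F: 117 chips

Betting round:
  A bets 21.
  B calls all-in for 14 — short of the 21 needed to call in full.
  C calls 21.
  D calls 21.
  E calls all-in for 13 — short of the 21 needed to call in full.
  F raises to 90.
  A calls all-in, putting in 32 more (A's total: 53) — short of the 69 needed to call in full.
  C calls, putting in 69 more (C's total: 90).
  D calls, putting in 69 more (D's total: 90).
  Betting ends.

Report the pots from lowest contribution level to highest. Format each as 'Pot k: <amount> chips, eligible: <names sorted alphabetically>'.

Pot 1: 78 chips, eligible: A, B, C, D, E, F
Pot 2: 5 chips, eligible: A, B, C, D, F
Pot 3: 156 chips, eligible: A, C, D, F
Pot 4: 111 chips, eligible: C, D, F

Derivation:
Contributions: A=53, B=14, C=90, D=90, E=13, F=90
Pot levels (distinct totals of non-folded players): 13, 14, 53, 90
Layer 1-13: 13 each from A, B, C, D, E, F = 13*6 = 78 chips; eligible A, B, C, D, E, F
Layer 14-14: 1 each from A, B, C, D, F = 1*5 = 5 chips; eligible A, B, C, D, F
Layer 15-53: 39 each from A, C, D, F = 39*4 = 156 chips; eligible A, C, D, F
Layer 54-90: 37 each from C, D, F = 37*3 = 111 chips; eligible C, D, F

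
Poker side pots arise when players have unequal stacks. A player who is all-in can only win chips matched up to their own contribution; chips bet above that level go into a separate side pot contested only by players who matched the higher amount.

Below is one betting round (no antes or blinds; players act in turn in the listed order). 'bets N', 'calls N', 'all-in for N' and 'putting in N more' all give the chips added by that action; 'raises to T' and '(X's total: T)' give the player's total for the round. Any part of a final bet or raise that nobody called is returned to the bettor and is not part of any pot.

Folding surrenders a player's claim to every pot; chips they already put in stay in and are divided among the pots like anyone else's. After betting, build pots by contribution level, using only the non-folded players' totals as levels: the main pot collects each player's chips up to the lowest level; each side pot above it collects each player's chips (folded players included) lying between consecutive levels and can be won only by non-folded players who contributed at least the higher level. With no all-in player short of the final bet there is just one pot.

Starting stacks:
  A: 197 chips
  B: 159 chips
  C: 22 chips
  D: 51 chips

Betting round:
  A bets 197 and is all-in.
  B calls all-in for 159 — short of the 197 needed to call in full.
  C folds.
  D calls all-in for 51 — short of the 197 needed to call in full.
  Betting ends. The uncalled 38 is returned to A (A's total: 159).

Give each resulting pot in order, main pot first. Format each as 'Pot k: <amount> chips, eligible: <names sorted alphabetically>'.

Pot 1: 153 chips, eligible: A, B, D
Pot 2: 216 chips, eligible: A, B

Derivation:
Contributions (after 38 returned to A): A=159, B=159, D=51
Folded: C
Pot levels (distinct totals of non-folded players): 51, 159
Layer 1-51: 51 each from A, B, D = 51*3 = 153 chips; eligible A, B, D
Layer 52-159: 108 each from A, B = 108*2 = 216 chips; eligible A, B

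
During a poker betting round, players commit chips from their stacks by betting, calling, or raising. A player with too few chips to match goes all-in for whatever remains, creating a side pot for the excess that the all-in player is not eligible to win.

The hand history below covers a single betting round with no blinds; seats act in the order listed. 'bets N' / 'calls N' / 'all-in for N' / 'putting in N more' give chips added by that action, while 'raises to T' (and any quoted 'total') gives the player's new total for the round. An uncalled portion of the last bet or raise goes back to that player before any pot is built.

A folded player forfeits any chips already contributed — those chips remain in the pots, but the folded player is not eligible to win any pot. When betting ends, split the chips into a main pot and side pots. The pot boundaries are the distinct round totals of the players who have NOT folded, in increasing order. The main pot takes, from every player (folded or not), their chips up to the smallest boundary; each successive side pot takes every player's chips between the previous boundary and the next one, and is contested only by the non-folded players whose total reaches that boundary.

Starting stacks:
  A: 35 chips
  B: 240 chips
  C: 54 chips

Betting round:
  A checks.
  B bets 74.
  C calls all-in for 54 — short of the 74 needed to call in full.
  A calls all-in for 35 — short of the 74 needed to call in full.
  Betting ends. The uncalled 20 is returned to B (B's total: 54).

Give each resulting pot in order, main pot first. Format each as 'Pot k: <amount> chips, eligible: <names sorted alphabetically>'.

Contributions (after 20 returned to B): A=35, B=54, C=54
Pot levels (distinct totals of non-folded players): 35, 54
Layer 1-35: 35 each from A, B, C = 35*3 = 105 chips; eligible A, B, C
Layer 36-54: 19 each from B, C = 19*2 = 38 chips; eligible B, C

Pot 1: 105 chips, eligible: A, B, C
Pot 2: 38 chips, eligible: B, C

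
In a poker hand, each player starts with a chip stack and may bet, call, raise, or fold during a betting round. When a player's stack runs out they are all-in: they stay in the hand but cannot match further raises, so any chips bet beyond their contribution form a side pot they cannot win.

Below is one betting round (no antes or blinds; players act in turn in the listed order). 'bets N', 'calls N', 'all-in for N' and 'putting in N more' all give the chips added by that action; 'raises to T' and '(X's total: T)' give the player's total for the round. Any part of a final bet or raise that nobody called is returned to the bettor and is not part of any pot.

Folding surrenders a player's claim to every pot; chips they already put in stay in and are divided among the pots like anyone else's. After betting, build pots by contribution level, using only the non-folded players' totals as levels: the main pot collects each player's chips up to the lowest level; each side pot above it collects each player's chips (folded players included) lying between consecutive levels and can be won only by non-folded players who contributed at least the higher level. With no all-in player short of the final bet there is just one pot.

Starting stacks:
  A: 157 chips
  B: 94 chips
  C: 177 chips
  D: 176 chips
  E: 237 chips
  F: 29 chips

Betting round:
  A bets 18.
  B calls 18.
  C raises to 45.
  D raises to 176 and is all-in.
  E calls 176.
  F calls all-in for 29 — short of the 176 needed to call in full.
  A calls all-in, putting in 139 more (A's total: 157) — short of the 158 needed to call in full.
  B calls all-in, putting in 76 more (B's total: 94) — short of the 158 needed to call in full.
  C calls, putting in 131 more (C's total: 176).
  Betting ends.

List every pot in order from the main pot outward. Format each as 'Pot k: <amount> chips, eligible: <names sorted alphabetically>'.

Contributions: A=157, B=94, C=176, D=176, E=176, F=29
Pot levels (distinct totals of non-folded players): 29, 94, 157, 176
Layer 1-29: 29 each from A, B, C, D, E, F = 29*6 = 174 chips; eligible A, B, C, D, E, F
Layer 30-94: 65 each from A, B, C, D, E = 65*5 = 325 chips; eligible A, B, C, D, E
Layer 95-157: 63 each from A, C, D, E = 63*4 = 252 chips; eligible A, C, D, E
Layer 158-176: 19 each from C, D, E = 19*3 = 57 chips; eligible C, D, E

Pot 1: 174 chips, eligible: A, B, C, D, E, F
Pot 2: 325 chips, eligible: A, B, C, D, E
Pot 3: 252 chips, eligible: A, C, D, E
Pot 4: 57 chips, eligible: C, D, E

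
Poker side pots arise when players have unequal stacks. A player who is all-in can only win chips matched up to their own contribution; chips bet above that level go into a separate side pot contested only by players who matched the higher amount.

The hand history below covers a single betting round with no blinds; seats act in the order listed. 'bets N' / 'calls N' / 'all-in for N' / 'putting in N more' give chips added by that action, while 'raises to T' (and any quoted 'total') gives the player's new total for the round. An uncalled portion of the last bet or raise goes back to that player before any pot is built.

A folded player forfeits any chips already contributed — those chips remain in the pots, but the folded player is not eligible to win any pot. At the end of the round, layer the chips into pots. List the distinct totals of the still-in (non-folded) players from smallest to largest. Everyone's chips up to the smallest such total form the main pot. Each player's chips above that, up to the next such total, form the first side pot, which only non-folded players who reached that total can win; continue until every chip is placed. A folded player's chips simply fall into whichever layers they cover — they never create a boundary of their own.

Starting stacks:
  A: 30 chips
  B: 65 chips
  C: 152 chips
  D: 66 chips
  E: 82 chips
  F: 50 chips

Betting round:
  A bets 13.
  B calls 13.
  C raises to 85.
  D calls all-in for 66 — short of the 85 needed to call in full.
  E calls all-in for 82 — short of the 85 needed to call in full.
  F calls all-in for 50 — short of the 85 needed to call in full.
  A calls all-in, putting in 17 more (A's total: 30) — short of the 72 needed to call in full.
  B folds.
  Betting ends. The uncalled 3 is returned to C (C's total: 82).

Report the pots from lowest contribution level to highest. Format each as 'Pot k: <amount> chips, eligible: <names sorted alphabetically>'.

Contributions (after 3 returned to C): A=30, B=13, C=82, D=66, E=82, F=50
Folded: B
Pot levels (distinct totals of non-folded players): 30, 50, 66, 82
Layer 1-30: A 30 + B 13 + C 30 + D 30 + E 30 + F 30 = 163 chips; eligible A, C, D, E, F
Layer 31-50: 20 each from C, D, E, F = 20*4 = 80 chips; eligible C, D, E, F
Layer 51-66: 16 each from C, D, E = 16*3 = 48 chips; eligible C, D, E
Layer 67-82: 16 each from C, E = 16*2 = 32 chips; eligible C, E

Pot 1: 163 chips, eligible: A, C, D, E, F
Pot 2: 80 chips, eligible: C, D, E, F
Pot 3: 48 chips, eligible: C, D, E
Pot 4: 32 chips, eligible: C, E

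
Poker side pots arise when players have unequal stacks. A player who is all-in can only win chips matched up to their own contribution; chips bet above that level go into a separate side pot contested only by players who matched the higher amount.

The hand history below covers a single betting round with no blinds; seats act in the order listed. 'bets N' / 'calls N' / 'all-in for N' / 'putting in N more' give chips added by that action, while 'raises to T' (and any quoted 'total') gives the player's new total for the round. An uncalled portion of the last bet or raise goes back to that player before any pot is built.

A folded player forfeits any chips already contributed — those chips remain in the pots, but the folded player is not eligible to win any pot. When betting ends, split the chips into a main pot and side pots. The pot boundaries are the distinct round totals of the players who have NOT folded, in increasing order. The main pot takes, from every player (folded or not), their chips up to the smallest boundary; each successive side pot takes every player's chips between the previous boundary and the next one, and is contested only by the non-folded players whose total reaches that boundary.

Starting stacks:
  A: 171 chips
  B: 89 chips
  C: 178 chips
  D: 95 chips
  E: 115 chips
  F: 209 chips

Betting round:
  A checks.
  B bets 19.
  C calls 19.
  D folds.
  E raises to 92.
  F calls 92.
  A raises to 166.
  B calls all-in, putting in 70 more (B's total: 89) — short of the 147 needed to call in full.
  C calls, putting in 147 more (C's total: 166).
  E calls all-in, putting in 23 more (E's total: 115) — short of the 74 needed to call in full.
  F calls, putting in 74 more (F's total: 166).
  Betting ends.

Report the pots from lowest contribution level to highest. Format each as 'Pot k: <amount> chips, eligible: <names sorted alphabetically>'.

Pot 1: 445 chips, eligible: A, B, C, E, F
Pot 2: 104 chips, eligible: A, C, E, F
Pot 3: 153 chips, eligible: A, C, F

Derivation:
Contributions: A=166, B=89, C=166, E=115, F=166
Folded: D
Pot levels (distinct totals of non-folded players): 89, 115, 166
Layer 1-89: 89 each from A, B, C, E, F = 89*5 = 445 chips; eligible A, B, C, E, F
Layer 90-115: 26 each from A, C, E, F = 26*4 = 104 chips; eligible A, C, E, F
Layer 116-166: 51 each from A, C, F = 51*3 = 153 chips; eligible A, C, F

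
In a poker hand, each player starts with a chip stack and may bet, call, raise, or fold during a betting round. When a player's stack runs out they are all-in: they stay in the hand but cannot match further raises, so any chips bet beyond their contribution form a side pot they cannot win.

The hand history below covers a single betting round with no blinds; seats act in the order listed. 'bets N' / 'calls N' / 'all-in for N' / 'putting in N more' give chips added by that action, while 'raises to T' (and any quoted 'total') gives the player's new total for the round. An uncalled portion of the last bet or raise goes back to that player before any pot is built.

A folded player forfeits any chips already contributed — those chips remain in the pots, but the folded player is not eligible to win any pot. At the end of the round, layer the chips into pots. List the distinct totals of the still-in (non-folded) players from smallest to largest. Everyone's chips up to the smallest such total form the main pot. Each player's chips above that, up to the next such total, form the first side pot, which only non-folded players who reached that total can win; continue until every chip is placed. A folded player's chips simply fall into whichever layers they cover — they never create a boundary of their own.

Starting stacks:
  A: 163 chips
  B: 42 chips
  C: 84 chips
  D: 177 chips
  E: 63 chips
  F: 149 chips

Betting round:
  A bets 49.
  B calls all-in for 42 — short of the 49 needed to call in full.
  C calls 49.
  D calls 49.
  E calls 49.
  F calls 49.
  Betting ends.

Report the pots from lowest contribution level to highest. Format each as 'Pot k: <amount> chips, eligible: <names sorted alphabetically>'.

Contributions: A=49, B=42, C=49, D=49, E=49, F=49
Pot levels (distinct totals of non-folded players): 42, 49
Layer 1-42: 42 each from A, B, C, D, E, F = 42*6 = 252 chips; eligible A, B, C, D, E, F
Layer 43-49: 7 each from A, C, D, E, F = 7*5 = 35 chips; eligible A, C, D, E, F

Pot 1: 252 chips, eligible: A, B, C, D, E, F
Pot 2: 35 chips, eligible: A, C, D, E, F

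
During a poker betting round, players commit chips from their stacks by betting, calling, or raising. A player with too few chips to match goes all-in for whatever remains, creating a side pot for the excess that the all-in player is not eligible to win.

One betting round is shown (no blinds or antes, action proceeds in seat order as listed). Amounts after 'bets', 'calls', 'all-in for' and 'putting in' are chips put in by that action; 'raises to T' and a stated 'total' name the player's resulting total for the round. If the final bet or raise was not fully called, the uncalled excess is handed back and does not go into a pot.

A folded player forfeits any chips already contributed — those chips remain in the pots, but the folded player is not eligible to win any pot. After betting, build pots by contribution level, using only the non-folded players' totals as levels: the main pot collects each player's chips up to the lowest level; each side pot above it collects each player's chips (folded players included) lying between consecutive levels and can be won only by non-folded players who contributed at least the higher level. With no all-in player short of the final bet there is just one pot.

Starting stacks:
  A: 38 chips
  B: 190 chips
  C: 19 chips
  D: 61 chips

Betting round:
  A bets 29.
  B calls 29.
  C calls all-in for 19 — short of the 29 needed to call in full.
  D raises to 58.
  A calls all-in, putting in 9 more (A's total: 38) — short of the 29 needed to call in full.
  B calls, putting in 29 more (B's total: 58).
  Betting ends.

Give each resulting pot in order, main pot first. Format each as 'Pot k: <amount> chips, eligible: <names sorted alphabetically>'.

Pot 1: 76 chips, eligible: A, B, C, D
Pot 2: 57 chips, eligible: A, B, D
Pot 3: 40 chips, eligible: B, D

Derivation:
Contributions: A=38, B=58, C=19, D=58
Pot levels (distinct totals of non-folded players): 19, 38, 58
Layer 1-19: 19 each from A, B, C, D = 19*4 = 76 chips; eligible A, B, C, D
Layer 20-38: 19 each from A, B, D = 19*3 = 57 chips; eligible A, B, D
Layer 39-58: 20 each from B, D = 20*2 = 40 chips; eligible B, D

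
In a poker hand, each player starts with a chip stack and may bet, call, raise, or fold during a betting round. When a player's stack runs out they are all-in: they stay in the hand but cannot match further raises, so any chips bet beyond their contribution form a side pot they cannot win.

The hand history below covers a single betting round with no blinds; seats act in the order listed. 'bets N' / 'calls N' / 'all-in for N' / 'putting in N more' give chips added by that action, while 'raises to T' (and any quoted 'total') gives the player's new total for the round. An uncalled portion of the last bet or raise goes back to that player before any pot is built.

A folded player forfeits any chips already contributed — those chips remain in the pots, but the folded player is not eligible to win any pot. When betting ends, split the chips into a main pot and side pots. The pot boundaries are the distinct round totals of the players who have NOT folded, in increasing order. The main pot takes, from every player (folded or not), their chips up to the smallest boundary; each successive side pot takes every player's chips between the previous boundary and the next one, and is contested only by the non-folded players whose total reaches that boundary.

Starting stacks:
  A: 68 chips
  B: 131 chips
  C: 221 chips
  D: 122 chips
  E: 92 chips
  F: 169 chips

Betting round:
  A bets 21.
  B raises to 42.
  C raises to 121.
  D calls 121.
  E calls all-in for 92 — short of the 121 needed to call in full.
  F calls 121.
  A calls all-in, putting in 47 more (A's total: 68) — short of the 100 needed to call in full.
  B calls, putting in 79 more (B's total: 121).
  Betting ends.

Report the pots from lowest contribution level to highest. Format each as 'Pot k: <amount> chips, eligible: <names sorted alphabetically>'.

Contributions: A=68, B=121, C=121, D=121, E=92, F=121
Pot levels (distinct totals of non-folded players): 68, 92, 121
Layer 1-68: 68 each from A, B, C, D, E, F = 68*6 = 408 chips; eligible A, B, C, D, E, F
Layer 69-92: 24 each from B, C, D, E, F = 24*5 = 120 chips; eligible B, C, D, E, F
Layer 93-121: 29 each from B, C, D, F = 29*4 = 116 chips; eligible B, C, D, F

Pot 1: 408 chips, eligible: A, B, C, D, E, F
Pot 2: 120 chips, eligible: B, C, D, E, F
Pot 3: 116 chips, eligible: B, C, D, F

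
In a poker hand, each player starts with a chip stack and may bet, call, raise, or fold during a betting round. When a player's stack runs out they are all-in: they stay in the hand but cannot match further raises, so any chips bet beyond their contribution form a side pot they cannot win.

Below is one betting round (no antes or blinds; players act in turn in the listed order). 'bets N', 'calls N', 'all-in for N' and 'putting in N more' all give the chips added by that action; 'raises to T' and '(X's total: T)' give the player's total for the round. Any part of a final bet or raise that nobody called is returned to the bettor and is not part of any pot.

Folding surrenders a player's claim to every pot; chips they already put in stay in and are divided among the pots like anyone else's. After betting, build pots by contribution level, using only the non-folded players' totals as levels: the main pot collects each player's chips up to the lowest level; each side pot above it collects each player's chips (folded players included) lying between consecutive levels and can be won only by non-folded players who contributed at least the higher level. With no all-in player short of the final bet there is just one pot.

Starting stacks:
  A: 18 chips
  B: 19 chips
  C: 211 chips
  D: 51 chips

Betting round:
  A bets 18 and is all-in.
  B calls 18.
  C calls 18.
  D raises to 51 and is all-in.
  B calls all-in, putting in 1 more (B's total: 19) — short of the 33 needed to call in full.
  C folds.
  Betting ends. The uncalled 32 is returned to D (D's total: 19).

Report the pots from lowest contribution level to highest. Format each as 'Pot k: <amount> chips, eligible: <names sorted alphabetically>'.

Pot 1: 72 chips, eligible: A, B, D
Pot 2: 2 chips, eligible: B, D

Derivation:
Contributions (after 32 returned to D): A=18, B=19, C=18, D=19
Folded: C
Pot levels (distinct totals of non-folded players): 18, 19
Layer 1-18: 18 each from A, B, C, D = 18*4 = 72 chips; eligible A, B, D
Layer 19-19: 1 each from B, D = 1*2 = 2 chips; eligible B, D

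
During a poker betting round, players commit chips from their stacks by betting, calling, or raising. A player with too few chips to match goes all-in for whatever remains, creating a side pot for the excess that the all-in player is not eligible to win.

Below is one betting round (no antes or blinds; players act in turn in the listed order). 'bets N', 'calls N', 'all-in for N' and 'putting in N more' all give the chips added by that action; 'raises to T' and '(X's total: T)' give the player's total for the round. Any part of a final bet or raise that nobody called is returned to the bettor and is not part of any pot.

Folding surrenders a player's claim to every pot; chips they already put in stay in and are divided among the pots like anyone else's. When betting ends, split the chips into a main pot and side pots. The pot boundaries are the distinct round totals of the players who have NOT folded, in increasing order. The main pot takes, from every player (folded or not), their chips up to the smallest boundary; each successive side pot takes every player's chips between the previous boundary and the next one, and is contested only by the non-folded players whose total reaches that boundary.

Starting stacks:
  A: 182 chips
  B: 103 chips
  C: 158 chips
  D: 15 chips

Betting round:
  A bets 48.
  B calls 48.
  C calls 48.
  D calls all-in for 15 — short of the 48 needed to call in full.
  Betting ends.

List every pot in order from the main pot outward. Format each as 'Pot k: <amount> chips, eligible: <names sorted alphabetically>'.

Contributions: A=48, B=48, C=48, D=15
Pot levels (distinct totals of non-folded players): 15, 48
Layer 1-15: 15 each from A, B, C, D = 15*4 = 60 chips; eligible A, B, C, D
Layer 16-48: 33 each from A, B, C = 33*3 = 99 chips; eligible A, B, C

Pot 1: 60 chips, eligible: A, B, C, D
Pot 2: 99 chips, eligible: A, B, C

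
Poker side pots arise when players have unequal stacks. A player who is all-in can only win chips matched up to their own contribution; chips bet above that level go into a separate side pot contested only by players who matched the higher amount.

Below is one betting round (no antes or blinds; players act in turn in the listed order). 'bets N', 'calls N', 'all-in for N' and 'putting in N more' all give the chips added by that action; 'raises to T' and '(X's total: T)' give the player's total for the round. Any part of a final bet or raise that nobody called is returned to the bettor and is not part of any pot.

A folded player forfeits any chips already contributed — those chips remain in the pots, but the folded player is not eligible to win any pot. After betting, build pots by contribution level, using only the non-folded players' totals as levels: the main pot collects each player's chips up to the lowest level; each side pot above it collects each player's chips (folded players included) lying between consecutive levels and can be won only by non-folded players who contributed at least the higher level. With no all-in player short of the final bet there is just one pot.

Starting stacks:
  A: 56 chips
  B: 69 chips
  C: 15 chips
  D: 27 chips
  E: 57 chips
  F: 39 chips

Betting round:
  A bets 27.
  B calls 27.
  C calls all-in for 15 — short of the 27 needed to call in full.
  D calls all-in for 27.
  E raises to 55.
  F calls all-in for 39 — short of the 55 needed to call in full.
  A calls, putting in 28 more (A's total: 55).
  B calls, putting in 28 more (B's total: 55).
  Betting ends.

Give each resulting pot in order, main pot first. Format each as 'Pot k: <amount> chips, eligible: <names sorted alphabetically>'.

Contributions: A=55, B=55, C=15, D=27, E=55, F=39
Pot levels (distinct totals of non-folded players): 15, 27, 39, 55
Layer 1-15: 15 each from A, B, C, D, E, F = 15*6 = 90 chips; eligible A, B, C, D, E, F
Layer 16-27: 12 each from A, B, D, E, F = 12*5 = 60 chips; eligible A, B, D, E, F
Layer 28-39: 12 each from A, B, E, F = 12*4 = 48 chips; eligible A, B, E, F
Layer 40-55: 16 each from A, B, E = 16*3 = 48 chips; eligible A, B, E

Pot 1: 90 chips, eligible: A, B, C, D, E, F
Pot 2: 60 chips, eligible: A, B, D, E, F
Pot 3: 48 chips, eligible: A, B, E, F
Pot 4: 48 chips, eligible: A, B, E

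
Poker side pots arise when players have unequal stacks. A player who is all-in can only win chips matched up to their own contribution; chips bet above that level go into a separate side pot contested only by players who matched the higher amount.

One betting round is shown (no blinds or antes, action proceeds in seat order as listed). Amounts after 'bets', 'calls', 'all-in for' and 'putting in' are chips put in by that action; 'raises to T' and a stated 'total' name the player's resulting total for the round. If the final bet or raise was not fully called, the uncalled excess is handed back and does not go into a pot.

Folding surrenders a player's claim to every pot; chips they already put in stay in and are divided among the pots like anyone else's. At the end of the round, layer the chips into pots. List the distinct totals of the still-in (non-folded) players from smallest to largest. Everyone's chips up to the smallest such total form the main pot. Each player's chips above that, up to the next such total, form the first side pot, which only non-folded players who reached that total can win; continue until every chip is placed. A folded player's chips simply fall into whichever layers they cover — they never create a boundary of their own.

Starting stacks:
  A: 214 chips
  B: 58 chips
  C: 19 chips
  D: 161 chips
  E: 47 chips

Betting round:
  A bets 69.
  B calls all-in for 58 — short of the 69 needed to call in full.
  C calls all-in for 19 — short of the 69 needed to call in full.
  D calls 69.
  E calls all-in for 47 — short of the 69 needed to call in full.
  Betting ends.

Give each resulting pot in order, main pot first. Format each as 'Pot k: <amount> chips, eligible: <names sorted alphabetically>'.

Contributions: A=69, B=58, C=19, D=69, E=47
Pot levels (distinct totals of non-folded players): 19, 47, 58, 69
Layer 1-19: 19 each from A, B, C, D, E = 19*5 = 95 chips; eligible A, B, C, D, E
Layer 20-47: 28 each from A, B, D, E = 28*4 = 112 chips; eligible A, B, D, E
Layer 48-58: 11 each from A, B, D = 11*3 = 33 chips; eligible A, B, D
Layer 59-69: 11 each from A, D = 11*2 = 22 chips; eligible A, D

Pot 1: 95 chips, eligible: A, B, C, D, E
Pot 2: 112 chips, eligible: A, B, D, E
Pot 3: 33 chips, eligible: A, B, D
Pot 4: 22 chips, eligible: A, D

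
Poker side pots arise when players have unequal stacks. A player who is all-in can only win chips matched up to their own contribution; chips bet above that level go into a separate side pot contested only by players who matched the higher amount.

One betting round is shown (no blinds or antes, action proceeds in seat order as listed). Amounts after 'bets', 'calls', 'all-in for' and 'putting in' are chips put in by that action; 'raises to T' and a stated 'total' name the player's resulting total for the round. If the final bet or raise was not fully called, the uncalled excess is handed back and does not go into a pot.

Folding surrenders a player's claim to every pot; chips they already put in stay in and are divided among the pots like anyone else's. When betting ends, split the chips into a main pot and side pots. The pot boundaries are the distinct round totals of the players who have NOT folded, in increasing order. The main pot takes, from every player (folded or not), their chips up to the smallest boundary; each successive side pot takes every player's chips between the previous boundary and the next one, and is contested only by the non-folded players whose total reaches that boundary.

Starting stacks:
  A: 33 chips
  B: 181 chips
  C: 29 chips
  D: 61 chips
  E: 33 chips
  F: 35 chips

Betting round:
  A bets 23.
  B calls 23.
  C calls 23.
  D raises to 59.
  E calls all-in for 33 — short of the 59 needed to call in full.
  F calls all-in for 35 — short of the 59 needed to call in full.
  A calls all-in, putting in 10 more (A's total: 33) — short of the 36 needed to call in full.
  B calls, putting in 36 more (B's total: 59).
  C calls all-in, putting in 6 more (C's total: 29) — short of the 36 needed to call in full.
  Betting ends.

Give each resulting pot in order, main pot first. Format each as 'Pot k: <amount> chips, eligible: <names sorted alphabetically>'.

Contributions: A=33, B=59, C=29, D=59, E=33, F=35
Pot levels (distinct totals of non-folded players): 29, 33, 35, 59
Layer 1-29: 29 each from A, B, C, D, E, F = 29*6 = 174 chips; eligible A, B, C, D, E, F
Layer 30-33: 4 each from A, B, D, E, F = 4*5 = 20 chips; eligible A, B, D, E, F
Layer 34-35: 2 each from B, D, F = 2*3 = 6 chips; eligible B, D, F
Layer 36-59: 24 each from B, D = 24*2 = 48 chips; eligible B, D

Pot 1: 174 chips, eligible: A, B, C, D, E, F
Pot 2: 20 chips, eligible: A, B, D, E, F
Pot 3: 6 chips, eligible: B, D, F
Pot 4: 48 chips, eligible: B, D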